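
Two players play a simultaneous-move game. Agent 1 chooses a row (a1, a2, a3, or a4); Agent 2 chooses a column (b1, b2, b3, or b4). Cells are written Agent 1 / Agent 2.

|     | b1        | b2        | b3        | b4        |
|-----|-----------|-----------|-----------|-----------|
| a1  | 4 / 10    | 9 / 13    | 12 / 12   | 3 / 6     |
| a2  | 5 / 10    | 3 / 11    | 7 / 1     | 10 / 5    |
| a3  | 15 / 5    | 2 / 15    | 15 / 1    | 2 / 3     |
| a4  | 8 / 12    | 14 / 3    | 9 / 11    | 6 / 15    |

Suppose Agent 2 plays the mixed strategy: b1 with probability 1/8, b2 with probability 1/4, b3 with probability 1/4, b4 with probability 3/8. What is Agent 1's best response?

a4

Agent 1's best reply maximizes expected payoff against the mix.
a1: (1/8)·4 + (1/4)·9 + (1/4)·12 + (3/8)·3 = 55/8
a2: (1/8)·5 + (1/4)·3 + (1/4)·7 + (3/8)·10 = 55/8
a3: (1/8)·15 + (1/4)·2 + (1/4)·15 + (3/8)·2 = 55/8
a4: (1/8)·8 + (1/4)·14 + (1/4)·9 + (3/8)·6 = 9
Highest expected payoff is 9, from a4.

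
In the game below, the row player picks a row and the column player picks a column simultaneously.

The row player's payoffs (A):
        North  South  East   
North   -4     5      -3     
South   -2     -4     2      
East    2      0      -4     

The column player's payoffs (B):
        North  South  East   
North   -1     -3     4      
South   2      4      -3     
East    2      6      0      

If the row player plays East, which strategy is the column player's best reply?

With the row player fixed at East, the column player's payoffs are: North → 2, South → 6, East → 0.
The maximum is 6, achieved by South.

South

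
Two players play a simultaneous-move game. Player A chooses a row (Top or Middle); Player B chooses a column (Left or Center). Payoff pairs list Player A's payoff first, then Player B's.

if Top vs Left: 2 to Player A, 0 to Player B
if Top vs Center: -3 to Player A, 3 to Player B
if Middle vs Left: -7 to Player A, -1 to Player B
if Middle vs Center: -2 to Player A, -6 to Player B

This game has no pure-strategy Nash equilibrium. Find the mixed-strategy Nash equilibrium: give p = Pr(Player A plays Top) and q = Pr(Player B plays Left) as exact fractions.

In a mixed NE each player is indifferent between their pure strategies, so the opponent's mix sets the indifference.
Player B indifferent between Left and Center: p·0 + (1−p)·(-1) = p·3 + (1−p)·(-6) ⟹ (-1) + 1p = (-6) + 9p ⟹ p = 5/8.
Player A indifferent between Top and Middle: q·2 + (1−q)·(-3) = q·(-7) + (1−q)·(-2) ⟹ (-3) + 5q = (-2) + (-5)q ⟹ q = 1/10.

p = 5/8, q = 1/10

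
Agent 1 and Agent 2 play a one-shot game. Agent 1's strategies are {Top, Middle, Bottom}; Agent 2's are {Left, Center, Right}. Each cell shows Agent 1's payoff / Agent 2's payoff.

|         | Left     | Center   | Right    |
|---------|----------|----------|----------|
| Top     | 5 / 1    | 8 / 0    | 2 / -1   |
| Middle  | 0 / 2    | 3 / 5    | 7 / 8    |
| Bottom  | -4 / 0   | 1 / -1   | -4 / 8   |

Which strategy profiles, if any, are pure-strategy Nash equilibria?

Check mutual best responses: a cell is a NE iff neither player can gain by unilaterally deviating.
Agent 1's best responses — vs Left: Top (payoff 5); vs Center: Top (payoff 8); vs Right: Middle (payoff 7).
Agent 2's best responses — vs Top: Left (payoff 1); vs Middle: Right (payoff 8); vs Bottom: Right (payoff 8).
Mutual best responses occur at (Top, Left) and (Middle, Right); at each, neither player gains by switching.

(Top, Left) and (Middle, Right)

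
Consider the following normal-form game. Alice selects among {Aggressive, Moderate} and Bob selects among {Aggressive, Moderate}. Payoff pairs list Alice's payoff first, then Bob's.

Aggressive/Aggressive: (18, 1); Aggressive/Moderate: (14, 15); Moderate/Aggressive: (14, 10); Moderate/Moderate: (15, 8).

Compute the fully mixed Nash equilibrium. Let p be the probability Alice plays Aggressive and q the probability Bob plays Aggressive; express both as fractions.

p = 1/8, q = 1/5

Each player's mixing probability is pinned down by making the *other* player indifferent.
Bob indifferent between Aggressive and Moderate: p·1 + (1−p)·10 = p·15 + (1−p)·8 ⟹ 10 + (-9)p = 8 + 7p ⟹ p = 1/8.
Alice indifferent between Aggressive and Moderate: q·18 + (1−q)·14 = q·14 + (1−q)·15 ⟹ 14 + 4q = 15 + (-1)q ⟹ q = 1/5.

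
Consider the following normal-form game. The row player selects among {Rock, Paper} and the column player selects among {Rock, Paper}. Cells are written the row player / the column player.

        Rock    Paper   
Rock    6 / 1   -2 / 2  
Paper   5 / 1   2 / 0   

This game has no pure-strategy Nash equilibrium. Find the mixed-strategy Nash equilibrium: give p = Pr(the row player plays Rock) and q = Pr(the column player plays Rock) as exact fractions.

In a mixed NE each player is indifferent between their pure strategies, so the opponent's mix sets the indifference.
The column player indifferent between Rock and Paper: p·1 + (1−p)·1 = p·2 + (1−p)·0 ⟹ 1 + 0p = 0 + 2p ⟹ p = 1/2.
The row player indifferent between Rock and Paper: q·6 + (1−q)·(-2) = q·5 + (1−q)·2 ⟹ (-2) + 8q = 2 + 3q ⟹ q = 4/5.

p = 1/2, q = 4/5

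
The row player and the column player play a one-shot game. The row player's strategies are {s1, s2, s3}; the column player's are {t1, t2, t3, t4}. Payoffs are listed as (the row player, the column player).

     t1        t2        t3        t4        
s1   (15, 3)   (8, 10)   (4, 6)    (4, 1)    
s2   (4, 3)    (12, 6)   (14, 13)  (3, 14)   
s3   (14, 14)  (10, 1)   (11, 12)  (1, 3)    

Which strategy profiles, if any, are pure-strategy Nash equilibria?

Find each player's best response to every opponent strategy; NE are the intersections.
The row player's best responses — vs t1: s1 (payoff 15); vs t2: s2 (payoff 12); vs t3: s2 (payoff 14); vs t4: s1 (payoff 4).
The column player's best responses — vs s1: t2 (payoff 10); vs s2: t4 (payoff 14); vs s3: t1 (payoff 14).
No cell has both players best-responding. For instance, the row player's best reply to t4 is s1, but against s1 the column player prefers t2 over t4.

There is no pure-strategy Nash equilibrium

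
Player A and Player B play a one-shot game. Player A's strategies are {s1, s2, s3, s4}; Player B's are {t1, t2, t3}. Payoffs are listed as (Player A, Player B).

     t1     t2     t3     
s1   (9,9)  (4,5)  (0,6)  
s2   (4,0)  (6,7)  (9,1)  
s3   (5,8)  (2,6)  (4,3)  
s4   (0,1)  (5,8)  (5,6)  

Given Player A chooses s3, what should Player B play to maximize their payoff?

t1

With Player A fixed at s3, Player B's payoffs are: t1 → 8, t2 → 6, t3 → 3.
The maximum is 8, achieved by t1.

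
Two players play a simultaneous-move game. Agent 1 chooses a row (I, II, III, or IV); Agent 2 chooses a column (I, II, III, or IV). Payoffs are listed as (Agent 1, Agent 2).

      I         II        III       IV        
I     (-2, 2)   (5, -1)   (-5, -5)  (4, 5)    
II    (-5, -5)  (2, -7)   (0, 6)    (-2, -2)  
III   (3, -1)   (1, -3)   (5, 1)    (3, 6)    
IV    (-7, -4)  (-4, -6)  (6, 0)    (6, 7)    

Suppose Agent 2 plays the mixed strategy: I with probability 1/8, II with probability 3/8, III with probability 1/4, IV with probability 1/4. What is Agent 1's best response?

Compute Agent 1's expected payoff from each pure strategy against the given mix.
I: (1/8)·(-2) + (3/8)·5 + (1/4)·(-5) + (1/4)·4 = 11/8
II: (1/8)·(-5) + (3/8)·2 + (1/4)·0 + (1/4)·(-2) = -3/8
III: (1/8)·3 + (3/8)·1 + (1/4)·5 + (1/4)·3 = 11/4
IV: (1/8)·(-7) + (3/8)·(-4) + (1/4)·6 + (1/4)·6 = 5/8
Highest expected payoff is 11/4, from III.

III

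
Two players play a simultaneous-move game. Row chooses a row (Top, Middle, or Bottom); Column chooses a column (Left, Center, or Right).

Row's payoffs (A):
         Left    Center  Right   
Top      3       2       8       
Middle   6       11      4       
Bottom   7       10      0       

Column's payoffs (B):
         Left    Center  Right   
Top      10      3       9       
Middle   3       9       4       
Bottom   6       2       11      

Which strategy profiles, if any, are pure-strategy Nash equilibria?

(Middle, Center)

Find each player's best response to every opponent strategy; NE are the intersections.
Row's best responses — vs Left: Bottom (payoff 7); vs Center: Middle (payoff 11); vs Right: Top (payoff 8).
Column's best responses — vs Top: Left (payoff 10); vs Middle: Center (payoff 9); vs Bottom: Right (payoff 11).
The only mutual best response is (Middle, Center); neither player gains by switching there.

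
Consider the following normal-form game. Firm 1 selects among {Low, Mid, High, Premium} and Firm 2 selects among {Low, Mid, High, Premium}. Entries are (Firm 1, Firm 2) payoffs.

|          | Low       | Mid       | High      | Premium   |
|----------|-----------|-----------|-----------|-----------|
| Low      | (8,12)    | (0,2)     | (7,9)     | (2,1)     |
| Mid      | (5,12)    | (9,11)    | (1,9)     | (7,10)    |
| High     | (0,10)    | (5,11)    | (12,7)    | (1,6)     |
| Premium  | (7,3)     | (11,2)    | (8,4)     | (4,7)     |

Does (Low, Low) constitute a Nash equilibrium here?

Holding Firm 2 at Low: Firm 1 gets 8 from Low, versus 5 from Mid, 0 from High, 7 from Premium. No profitable deviation for Firm 1.
Holding Firm 1 at Low: Firm 2 gets 12 from Low, versus 2 from Mid, 9 from High, 1 from Premium. No profitable deviation for Firm 2 either.

Yes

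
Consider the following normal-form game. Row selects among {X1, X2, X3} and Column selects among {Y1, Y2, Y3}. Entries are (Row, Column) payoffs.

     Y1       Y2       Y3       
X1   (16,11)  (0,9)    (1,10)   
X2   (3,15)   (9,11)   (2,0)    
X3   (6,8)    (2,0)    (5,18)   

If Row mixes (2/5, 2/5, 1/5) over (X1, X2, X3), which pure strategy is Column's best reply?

Y1

Compute Column's expected payoff from each pure strategy against the given mix.
Y1: (2/5)·11 + (2/5)·15 + (1/5)·8 = 12
Y2: (2/5)·9 + (2/5)·11 + (1/5)·0 = 8
Y3: (2/5)·10 + (2/5)·0 + (1/5)·18 = 38/5
Highest expected payoff is 12, from Y1.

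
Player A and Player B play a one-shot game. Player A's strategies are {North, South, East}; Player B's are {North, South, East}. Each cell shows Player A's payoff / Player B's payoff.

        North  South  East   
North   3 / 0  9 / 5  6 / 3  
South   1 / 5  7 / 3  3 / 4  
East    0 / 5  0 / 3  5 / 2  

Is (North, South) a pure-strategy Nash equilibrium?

Holding Player B at South: Player A gets 9 from North, versus 7 from South, 0 from East. No profitable deviation for Player A.
Holding Player A at North: Player B gets 5 from South, versus 0 from North, 3 from East. No profitable deviation for Player B either.

Yes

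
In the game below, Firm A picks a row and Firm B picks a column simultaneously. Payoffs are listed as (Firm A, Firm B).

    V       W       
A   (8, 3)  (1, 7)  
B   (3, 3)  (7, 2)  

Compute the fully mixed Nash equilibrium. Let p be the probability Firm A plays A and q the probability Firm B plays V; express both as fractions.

p = 1/5, q = 6/11

In a mixed NE each player is indifferent between their pure strategies, so the opponent's mix sets the indifference.
Firm B indifferent between V and W: p·3 + (1−p)·3 = p·7 + (1−p)·2 ⟹ 3 + 0p = 2 + 5p ⟹ p = 1/5.
Firm A indifferent between A and B: q·8 + (1−q)·1 = q·3 + (1−q)·7 ⟹ 1 + 7q = 7 + (-4)q ⟹ q = 6/11.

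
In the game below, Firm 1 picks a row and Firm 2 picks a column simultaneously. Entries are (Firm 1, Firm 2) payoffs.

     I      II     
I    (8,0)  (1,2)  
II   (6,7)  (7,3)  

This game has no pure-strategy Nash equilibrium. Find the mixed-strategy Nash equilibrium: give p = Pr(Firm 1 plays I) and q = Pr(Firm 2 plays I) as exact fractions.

p = 2/3, q = 3/4

Each player's mixing probability is pinned down by making the *other* player indifferent.
Firm 2 indifferent between I and II: p·0 + (1−p)·7 = p·2 + (1−p)·3 ⟹ 7 + (-7)p = 3 + (-1)p ⟹ p = 2/3.
Firm 1 indifferent between I and II: q·8 + (1−q)·1 = q·6 + (1−q)·7 ⟹ 1 + 7q = 7 + (-1)q ⟹ q = 3/4.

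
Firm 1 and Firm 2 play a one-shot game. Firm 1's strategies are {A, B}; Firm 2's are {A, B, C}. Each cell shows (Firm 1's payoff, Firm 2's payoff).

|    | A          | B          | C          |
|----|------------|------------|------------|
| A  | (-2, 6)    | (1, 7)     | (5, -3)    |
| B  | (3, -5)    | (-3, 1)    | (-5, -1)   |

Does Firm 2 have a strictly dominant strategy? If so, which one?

Check whether one of Firm 2's strategies beats all alternatives regardless of what the opponent does.
B strictly dominates: vs A: 7 > each of {6, -3}; vs B: 1 > each of {-5, -1}.

B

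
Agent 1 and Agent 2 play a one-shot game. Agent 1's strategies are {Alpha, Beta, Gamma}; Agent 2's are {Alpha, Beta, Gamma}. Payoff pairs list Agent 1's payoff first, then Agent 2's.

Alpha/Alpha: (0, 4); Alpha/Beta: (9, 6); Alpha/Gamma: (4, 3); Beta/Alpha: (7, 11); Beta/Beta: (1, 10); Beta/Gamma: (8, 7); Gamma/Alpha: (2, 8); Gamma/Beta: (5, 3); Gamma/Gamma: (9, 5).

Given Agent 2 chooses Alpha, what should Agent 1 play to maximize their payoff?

Beta

With Agent 2 fixed at Alpha, Agent 1's payoffs are: Alpha → 0, Beta → 7, Gamma → 2.
The maximum is 7, achieved by Beta.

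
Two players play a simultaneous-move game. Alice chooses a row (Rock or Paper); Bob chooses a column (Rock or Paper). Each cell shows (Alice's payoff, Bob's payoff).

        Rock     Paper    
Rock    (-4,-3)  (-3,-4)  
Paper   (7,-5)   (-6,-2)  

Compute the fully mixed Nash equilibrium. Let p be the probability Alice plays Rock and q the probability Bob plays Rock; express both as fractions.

In a mixed NE each player is indifferent between their pure strategies, so the opponent's mix sets the indifference.
Bob indifferent between Rock and Paper: p·(-3) + (1−p)·(-5) = p·(-4) + (1−p)·(-2) ⟹ (-5) + 2p = (-2) + (-2)p ⟹ p = 3/4.
Alice indifferent between Rock and Paper: q·(-4) + (1−q)·(-3) = q·7 + (1−q)·(-6) ⟹ (-3) + (-1)q = (-6) + 13q ⟹ q = 3/14.

p = 3/4, q = 3/14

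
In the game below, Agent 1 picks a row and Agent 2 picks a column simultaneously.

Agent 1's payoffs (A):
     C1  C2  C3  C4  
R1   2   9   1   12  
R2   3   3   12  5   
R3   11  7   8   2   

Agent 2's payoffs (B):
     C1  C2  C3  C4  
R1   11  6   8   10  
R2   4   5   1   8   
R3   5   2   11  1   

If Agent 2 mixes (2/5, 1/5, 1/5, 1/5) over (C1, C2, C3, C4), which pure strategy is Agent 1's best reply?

Agent 1's best reply maximizes expected payoff against the mix.
R1: (2/5)·2 + (1/5)·9 + (1/5)·1 + (1/5)·12 = 26/5
R2: (2/5)·3 + (1/5)·3 + (1/5)·12 + (1/5)·5 = 26/5
R3: (2/5)·11 + (1/5)·7 + (1/5)·8 + (1/5)·2 = 39/5
Highest expected payoff is 39/5, from R3.

R3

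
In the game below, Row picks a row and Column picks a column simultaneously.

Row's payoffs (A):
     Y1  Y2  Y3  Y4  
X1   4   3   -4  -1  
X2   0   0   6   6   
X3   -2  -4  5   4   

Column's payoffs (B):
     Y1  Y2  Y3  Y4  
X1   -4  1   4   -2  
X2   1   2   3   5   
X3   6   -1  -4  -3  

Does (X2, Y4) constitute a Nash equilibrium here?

Holding Column at Y4: Row gets 6 from X2, versus -1 from X1, 4 from X3. No profitable deviation for Row.
Holding Row at X2: Column gets 5 from Y4, versus 1 from Y1, 2 from Y2, 3 from Y3. No profitable deviation for Column either.

Yes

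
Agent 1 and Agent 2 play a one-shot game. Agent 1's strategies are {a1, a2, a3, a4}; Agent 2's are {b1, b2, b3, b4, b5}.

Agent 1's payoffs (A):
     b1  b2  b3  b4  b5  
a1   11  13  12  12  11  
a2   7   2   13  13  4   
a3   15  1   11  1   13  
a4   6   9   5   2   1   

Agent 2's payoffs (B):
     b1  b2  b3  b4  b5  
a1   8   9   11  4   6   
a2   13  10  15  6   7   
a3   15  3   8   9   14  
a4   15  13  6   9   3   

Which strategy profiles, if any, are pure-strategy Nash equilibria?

Check mutual best responses: a cell is a NE iff neither player can gain by unilaterally deviating.
Agent 1's best responses — vs b1: a3 (payoff 15); vs b2: a1 (payoff 13); vs b3: a2 (payoff 13); vs b4: a2 (payoff 13); vs b5: a3 (payoff 13).
Agent 2's best responses — vs a1: b3 (payoff 11); vs a2: b3 (payoff 15); vs a3: b1 (payoff 15); vs a4: b1 (payoff 15).
Mutual best responses occur at (a2, b3) and (a3, b1); at each, neither player gains by switching.

(a2, b3) and (a3, b1)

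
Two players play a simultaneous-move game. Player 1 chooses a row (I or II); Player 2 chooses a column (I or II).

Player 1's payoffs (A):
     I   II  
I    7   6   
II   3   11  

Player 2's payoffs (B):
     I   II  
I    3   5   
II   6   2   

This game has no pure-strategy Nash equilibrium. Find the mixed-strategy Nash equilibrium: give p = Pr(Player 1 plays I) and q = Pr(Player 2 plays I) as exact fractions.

p = 2/3, q = 5/9

In a mixed NE each player is indifferent between their pure strategies, so the opponent's mix sets the indifference.
Player 2 indifferent between I and II: p·3 + (1−p)·6 = p·5 + (1−p)·2 ⟹ 6 + (-3)p = 2 + 3p ⟹ p = 2/3.
Player 1 indifferent between I and II: q·7 + (1−q)·6 = q·3 + (1−q)·11 ⟹ 6 + 1q = 11 + (-8)q ⟹ q = 5/9.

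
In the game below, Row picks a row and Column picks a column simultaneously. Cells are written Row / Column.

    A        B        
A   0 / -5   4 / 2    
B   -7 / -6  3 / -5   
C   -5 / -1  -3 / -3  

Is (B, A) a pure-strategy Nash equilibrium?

Holding Column at A: Row gets -7 from B but could get 0 by switching to A. Row has a profitable deviation.

No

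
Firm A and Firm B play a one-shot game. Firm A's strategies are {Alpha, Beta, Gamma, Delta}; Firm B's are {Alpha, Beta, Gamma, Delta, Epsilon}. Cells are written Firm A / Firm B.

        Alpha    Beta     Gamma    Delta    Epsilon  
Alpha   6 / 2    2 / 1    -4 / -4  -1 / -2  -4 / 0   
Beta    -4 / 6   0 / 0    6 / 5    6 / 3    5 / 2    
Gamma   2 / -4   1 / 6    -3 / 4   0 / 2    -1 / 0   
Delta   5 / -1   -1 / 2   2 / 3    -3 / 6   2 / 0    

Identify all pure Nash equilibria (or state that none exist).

(Alpha, Alpha)

Find each player's best response to every opponent strategy; NE are the intersections.
Firm A's best responses — vs Alpha: Alpha (payoff 6); vs Beta: Alpha (payoff 2); vs Gamma: Beta (payoff 6); vs Delta: Beta (payoff 6); vs Epsilon: Beta (payoff 5).
Firm B's best responses — vs Alpha: Alpha (payoff 2); vs Beta: Alpha (payoff 6); vs Gamma: Beta (payoff 6); vs Delta: Delta (payoff 6).
The only mutual best response is (Alpha, Alpha); neither player gains by switching there.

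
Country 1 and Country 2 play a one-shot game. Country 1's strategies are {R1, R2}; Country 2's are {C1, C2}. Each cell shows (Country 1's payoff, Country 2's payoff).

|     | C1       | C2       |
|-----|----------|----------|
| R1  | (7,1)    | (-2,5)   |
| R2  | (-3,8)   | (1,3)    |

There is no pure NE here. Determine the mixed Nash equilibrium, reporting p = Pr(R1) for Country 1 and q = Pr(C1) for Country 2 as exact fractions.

p = 5/9, q = 3/13

In a mixed NE each player is indifferent between their pure strategies, so the opponent's mix sets the indifference.
Country 2 indifferent between C1 and C2: p·1 + (1−p)·8 = p·5 + (1−p)·3 ⟹ 8 + (-7)p = 3 + 2p ⟹ p = 5/9.
Country 1 indifferent between R1 and R2: q·7 + (1−q)·(-2) = q·(-3) + (1−q)·1 ⟹ (-2) + 9q = 1 + (-4)q ⟹ q = 3/13.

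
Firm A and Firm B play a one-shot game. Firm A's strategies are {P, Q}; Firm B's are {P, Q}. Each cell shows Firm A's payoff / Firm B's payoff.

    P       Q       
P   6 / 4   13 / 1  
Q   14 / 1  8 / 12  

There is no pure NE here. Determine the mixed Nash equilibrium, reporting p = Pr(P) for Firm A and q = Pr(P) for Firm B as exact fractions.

p = 11/14, q = 5/13

Each player's mixing probability is pinned down by making the *other* player indifferent.
Firm B indifferent between P and Q: p·4 + (1−p)·1 = p·1 + (1−p)·12 ⟹ 1 + 3p = 12 + (-11)p ⟹ p = 11/14.
Firm A indifferent between P and Q: q·6 + (1−q)·13 = q·14 + (1−q)·8 ⟹ 13 + (-7)q = 8 + 6q ⟹ q = 5/13.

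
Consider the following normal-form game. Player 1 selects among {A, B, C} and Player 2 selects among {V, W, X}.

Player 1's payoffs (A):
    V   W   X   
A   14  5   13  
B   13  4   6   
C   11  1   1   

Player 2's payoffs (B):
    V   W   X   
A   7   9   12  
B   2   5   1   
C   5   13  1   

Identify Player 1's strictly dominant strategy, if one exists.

Check whether one of Player 1's strategies beats all alternatives regardless of what the opponent does.
A strictly dominates: vs V: 14 > each of {13, 11}; vs W: 5 > each of {4, 1}; vs X: 13 > each of {6, 1}.

A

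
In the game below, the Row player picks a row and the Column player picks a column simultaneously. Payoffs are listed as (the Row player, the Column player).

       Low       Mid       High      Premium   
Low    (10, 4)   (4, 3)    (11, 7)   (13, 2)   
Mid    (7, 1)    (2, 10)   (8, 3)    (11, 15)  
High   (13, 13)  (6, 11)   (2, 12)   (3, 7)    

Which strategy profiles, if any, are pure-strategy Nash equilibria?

Find each player's best response to every opponent strategy; NE are the intersections.
The Row player's best responses — vs Low: High (payoff 13); vs Mid: High (payoff 6); vs High: Low (payoff 11); vs Premium: Low (payoff 13).
The Column player's best responses — vs Low: High (payoff 7); vs Mid: Premium (payoff 15); vs High: Low (payoff 13).
Mutual best responses occur at (Low, High) and (High, Low); at each, neither player gains by switching.

(Low, High) and (High, Low)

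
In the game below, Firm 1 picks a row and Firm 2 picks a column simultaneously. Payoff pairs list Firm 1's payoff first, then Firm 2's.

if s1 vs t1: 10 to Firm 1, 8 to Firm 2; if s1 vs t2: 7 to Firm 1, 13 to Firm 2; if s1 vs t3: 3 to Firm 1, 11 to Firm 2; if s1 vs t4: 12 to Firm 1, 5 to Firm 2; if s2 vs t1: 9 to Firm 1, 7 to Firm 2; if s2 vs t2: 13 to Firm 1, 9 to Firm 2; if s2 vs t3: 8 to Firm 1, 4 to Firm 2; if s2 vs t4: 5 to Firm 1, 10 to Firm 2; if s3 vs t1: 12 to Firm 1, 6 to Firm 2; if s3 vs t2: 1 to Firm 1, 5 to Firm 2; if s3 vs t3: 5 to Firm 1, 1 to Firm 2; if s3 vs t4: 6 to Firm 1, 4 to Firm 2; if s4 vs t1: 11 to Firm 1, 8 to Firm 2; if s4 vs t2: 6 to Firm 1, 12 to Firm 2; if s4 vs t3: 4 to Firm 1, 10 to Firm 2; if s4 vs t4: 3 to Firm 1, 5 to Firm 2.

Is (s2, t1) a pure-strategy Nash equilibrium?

No

Holding Firm 2 at t1: Firm 1 gets 9 from s2 but could get 12 by switching to s3. Firm 1 has a profitable deviation.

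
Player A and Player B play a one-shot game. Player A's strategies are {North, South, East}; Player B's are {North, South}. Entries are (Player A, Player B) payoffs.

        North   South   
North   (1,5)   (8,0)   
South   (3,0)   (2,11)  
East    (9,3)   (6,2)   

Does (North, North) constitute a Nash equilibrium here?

No

Holding Player B at North: Player A gets 1 from North but could get 9 by switching to East. Player A has a profitable deviation.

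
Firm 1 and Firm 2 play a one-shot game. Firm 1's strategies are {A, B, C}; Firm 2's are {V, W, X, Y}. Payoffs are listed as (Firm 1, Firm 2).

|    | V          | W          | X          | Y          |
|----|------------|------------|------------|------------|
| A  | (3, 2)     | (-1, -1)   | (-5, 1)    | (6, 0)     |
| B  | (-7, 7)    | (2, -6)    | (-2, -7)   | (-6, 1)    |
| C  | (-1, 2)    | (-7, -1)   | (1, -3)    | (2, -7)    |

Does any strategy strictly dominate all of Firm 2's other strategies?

A strategy is strictly dominant if it gives Firm 2 a strictly higher payoff than every other strategy, against every choice by the opponent.
V strictly dominates: vs A: 2 > each of {-1, 1, 0}; vs B: 7 > each of {-6, -7, 1}; vs C: 2 > each of {-1, -3, -7}.

V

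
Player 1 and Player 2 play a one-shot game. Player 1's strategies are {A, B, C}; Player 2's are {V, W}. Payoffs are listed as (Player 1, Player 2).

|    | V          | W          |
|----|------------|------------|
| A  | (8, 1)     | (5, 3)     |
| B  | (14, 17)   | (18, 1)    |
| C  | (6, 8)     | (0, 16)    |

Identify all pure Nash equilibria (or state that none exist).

(B, V)

A profile is a Nash equilibrium when each player is best-responding to the other.
Player 1's best responses — vs V: B (payoff 14); vs W: B (payoff 18).
Player 2's best responses — vs A: W (payoff 3); vs B: V (payoff 17); vs C: W (payoff 16).
The only mutual best response is (B, V); neither player gains by switching there.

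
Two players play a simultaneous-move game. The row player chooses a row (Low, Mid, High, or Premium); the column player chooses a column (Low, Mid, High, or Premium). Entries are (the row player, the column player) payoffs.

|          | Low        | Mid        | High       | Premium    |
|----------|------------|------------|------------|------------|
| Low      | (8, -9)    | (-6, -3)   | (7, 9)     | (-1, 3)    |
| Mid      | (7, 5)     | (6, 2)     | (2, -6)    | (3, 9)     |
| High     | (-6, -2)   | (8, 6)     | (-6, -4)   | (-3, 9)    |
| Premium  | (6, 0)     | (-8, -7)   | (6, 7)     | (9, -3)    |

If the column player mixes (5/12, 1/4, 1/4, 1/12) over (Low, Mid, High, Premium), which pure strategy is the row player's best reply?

Mid

The row player's best reply maximizes expected payoff against the mix.
Low: (5/12)·8 + (1/4)·(-6) + (1/4)·7 + (1/12)·(-1) = 7/2
Mid: (5/12)·7 + (1/4)·6 + (1/4)·2 + (1/12)·3 = 31/6
High: (5/12)·(-6) + (1/4)·8 + (1/4)·(-6) + (1/12)·(-3) = -9/4
Premium: (5/12)·6 + (1/4)·(-8) + (1/4)·6 + (1/12)·9 = 11/4
Highest expected payoff is 31/6, from Mid.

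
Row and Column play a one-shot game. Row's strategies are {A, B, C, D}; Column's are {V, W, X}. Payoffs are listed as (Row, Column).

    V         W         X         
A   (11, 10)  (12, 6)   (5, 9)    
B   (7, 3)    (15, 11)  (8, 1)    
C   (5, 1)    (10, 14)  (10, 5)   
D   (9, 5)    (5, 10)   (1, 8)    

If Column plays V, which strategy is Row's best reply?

With Column fixed at V, Row's payoffs are: A → 11, B → 7, C → 5, D → 9.
The maximum is 11, achieved by A.

A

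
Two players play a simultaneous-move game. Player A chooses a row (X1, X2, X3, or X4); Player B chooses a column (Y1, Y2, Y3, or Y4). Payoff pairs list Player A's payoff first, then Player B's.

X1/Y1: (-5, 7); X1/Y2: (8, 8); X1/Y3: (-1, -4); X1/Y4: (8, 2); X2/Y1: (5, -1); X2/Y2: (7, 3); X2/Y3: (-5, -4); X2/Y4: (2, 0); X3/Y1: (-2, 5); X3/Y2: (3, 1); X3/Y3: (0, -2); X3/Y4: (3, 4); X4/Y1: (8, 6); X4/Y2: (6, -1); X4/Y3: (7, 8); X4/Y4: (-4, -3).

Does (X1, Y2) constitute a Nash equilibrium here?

Holding Player B at Y2: Player A gets 8 from X1, versus 7 from X2, 3 from X3, 6 from X4. No profitable deviation for Player A.
Holding Player A at X1: Player B gets 8 from Y2, versus 7 from Y1, -4 from Y3, 2 from Y4. No profitable deviation for Player B either.

Yes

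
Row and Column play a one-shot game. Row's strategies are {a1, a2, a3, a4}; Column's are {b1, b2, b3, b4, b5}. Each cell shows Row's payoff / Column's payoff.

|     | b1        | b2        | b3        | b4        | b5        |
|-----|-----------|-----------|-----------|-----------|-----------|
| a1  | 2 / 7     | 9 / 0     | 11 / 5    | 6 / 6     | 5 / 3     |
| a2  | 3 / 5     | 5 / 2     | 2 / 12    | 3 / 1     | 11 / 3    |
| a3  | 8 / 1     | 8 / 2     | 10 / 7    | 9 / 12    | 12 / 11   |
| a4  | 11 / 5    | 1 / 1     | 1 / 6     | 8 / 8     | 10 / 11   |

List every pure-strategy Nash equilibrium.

Find each player's best response to every opponent strategy; NE are the intersections.
Row's best responses — vs b1: a4 (payoff 11); vs b2: a1 (payoff 9); vs b3: a1 (payoff 11); vs b4: a3 (payoff 9); vs b5: a3 (payoff 12).
Column's best responses — vs a1: b1 (payoff 7); vs a2: b3 (payoff 12); vs a3: b4 (payoff 12); vs a4: b5 (payoff 11).
The only mutual best response is (a3, b4); neither player gains by switching there.

(a3, b4)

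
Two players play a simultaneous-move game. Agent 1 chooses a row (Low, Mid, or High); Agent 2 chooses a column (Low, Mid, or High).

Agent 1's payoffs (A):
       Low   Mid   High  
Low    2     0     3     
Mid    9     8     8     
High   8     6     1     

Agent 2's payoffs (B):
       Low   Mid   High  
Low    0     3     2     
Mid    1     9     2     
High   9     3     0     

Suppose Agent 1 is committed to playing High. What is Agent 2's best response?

Low

With Agent 1 fixed at High, Agent 2's payoffs are: Low → 9, Mid → 3, High → 0.
The maximum is 9, achieved by Low.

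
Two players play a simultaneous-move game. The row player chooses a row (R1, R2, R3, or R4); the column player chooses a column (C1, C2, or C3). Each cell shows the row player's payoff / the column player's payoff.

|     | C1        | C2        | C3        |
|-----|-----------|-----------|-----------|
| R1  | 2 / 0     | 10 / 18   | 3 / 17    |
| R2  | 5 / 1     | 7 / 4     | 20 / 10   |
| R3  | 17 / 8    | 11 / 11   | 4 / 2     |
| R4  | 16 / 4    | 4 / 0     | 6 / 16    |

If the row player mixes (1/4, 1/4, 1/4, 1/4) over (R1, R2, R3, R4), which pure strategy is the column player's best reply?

Compute the column player's expected payoff from each pure strategy against the given mix.
C1: (1/4)·0 + (1/4)·1 + (1/4)·8 + (1/4)·4 = 13/4
C2: (1/4)·18 + (1/4)·4 + (1/4)·11 + (1/4)·0 = 33/4
C3: (1/4)·17 + (1/4)·10 + (1/4)·2 + (1/4)·16 = 45/4
Highest expected payoff is 45/4, from C3.

C3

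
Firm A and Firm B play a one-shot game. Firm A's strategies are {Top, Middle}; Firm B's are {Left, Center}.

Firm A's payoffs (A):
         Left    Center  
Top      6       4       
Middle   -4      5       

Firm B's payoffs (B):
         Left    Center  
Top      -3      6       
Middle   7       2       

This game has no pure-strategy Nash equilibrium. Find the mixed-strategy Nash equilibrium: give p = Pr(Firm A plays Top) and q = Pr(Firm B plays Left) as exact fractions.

p = 5/14, q = 1/11

In a mixed NE each player is indifferent between their pure strategies, so the opponent's mix sets the indifference.
Firm B indifferent between Left and Center: p·(-3) + (1−p)·7 = p·6 + (1−p)·2 ⟹ 7 + (-10)p = 2 + 4p ⟹ p = 5/14.
Firm A indifferent between Top and Middle: q·6 + (1−q)·4 = q·(-4) + (1−q)·5 ⟹ 4 + 2q = 5 + (-9)q ⟹ q = 1/11.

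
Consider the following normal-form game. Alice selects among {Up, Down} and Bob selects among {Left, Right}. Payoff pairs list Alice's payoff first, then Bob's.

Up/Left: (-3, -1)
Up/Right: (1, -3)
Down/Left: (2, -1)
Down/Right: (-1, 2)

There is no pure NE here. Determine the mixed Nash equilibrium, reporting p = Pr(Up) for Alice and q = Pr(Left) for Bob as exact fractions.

p = 3/5, q = 2/7

In a mixed NE each player is indifferent between their pure strategies, so the opponent's mix sets the indifference.
Bob indifferent between Left and Right: p·(-1) + (1−p)·(-1) = p·(-3) + (1−p)·2 ⟹ (-1) + 0p = 2 + (-5)p ⟹ p = 3/5.
Alice indifferent between Up and Down: q·(-3) + (1−q)·1 = q·2 + (1−q)·(-1) ⟹ 1 + (-4)q = (-1) + 3q ⟹ q = 2/7.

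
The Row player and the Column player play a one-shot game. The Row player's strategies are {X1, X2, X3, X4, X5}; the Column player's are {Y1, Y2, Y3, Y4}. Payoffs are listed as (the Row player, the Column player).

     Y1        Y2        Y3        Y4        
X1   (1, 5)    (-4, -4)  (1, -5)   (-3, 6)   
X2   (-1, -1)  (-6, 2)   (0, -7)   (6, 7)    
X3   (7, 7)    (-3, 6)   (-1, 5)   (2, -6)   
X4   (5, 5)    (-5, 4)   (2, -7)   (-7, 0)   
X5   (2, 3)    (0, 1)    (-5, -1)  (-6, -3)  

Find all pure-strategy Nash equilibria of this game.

Check mutual best responses: a cell is a NE iff neither player can gain by unilaterally deviating.
The Row player's best responses — vs Y1: X3 (payoff 7); vs Y2: X5 (payoff 0); vs Y3: X4 (payoff 2); vs Y4: X2 (payoff 6).
The Column player's best responses — vs X1: Y4 (payoff 6); vs X2: Y4 (payoff 7); vs X3: Y1 (payoff 7); vs X4: Y1 (payoff 5); vs X5: Y1 (payoff 3).
Mutual best responses occur at (X2, Y4) and (X3, Y1); at each, neither player gains by switching.

(X2, Y4) and (X3, Y1)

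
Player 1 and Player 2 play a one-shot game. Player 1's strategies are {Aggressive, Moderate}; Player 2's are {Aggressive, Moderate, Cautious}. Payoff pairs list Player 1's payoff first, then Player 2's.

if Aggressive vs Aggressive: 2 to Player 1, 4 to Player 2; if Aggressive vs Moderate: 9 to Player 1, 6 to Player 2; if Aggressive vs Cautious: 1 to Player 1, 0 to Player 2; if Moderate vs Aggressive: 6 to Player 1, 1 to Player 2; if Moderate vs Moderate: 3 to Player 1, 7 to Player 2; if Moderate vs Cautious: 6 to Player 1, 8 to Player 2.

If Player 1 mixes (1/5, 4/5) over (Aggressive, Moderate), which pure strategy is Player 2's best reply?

Moderate

Player 2's best reply maximizes expected payoff against the mix.
Aggressive: (1/5)·4 + (4/5)·1 = 8/5
Moderate: (1/5)·6 + (4/5)·7 = 34/5
Cautious: (1/5)·0 + (4/5)·8 = 32/5
Highest expected payoff is 34/5, from Moderate.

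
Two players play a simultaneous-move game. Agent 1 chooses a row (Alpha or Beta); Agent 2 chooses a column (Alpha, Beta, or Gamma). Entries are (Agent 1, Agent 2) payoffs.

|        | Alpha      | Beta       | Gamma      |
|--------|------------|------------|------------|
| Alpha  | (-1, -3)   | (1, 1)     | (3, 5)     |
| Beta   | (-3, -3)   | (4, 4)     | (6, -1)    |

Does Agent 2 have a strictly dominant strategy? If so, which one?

A strategy is strictly dominant if it gives Agent 2 a strictly higher payoff than every other strategy, against every choice by the opponent.
Alpha is not dominant: against Alpha, Beta gives 1 > -3.
Beta is not dominant: against Alpha, Gamma gives 5 > 1.
Gamma is not dominant: against Beta, Beta gives 4 > -1.
No single strategy is best against every opponent action.

None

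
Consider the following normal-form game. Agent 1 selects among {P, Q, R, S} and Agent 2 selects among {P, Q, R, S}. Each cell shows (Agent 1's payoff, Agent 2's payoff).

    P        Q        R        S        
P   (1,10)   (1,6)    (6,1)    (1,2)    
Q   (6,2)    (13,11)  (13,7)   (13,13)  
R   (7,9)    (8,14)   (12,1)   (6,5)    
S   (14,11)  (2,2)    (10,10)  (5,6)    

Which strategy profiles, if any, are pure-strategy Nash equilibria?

Find each player's best response to every opponent strategy; NE are the intersections.
Agent 1's best responses — vs P: S (payoff 14); vs Q: Q (payoff 13); vs R: Q (payoff 13); vs S: Q (payoff 13).
Agent 2's best responses — vs P: P (payoff 10); vs Q: S (payoff 13); vs R: Q (payoff 14); vs S: P (payoff 11).
Mutual best responses occur at (Q, S) and (S, P); at each, neither player gains by switching.

(Q, S) and (S, P)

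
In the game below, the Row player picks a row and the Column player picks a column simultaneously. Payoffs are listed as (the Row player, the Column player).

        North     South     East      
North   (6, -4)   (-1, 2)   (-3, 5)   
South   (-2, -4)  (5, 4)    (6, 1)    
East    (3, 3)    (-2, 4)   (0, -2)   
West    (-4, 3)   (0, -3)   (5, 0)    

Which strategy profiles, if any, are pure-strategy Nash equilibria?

Find each player's best response to every opponent strategy; NE are the intersections.
The Row player's best responses — vs North: North (payoff 6); vs South: South (payoff 5); vs East: South (payoff 6).
The Column player's best responses — vs North: East (payoff 5); vs South: South (payoff 4); vs East: South (payoff 4); vs West: North (payoff 3).
The only mutual best response is (South, South); neither player gains by switching there.

(South, South)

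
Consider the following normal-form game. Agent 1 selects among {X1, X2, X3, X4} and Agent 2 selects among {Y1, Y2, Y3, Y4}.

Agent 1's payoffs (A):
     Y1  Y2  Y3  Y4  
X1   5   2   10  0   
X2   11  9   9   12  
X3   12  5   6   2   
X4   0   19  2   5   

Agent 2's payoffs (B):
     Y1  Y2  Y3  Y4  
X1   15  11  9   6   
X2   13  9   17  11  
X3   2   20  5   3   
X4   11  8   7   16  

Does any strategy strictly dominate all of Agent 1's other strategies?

Check whether one of Agent 1's strategies beats all alternatives regardless of what the opponent does.
X1 is not dominant: against Y1, X2 gives 11 > 5.
X2 is not dominant: against Y1, X3 gives 12 > 11.
X3 is not dominant: against Y2, X2 gives 9 > 5.
X4 is not dominant: against Y1, X1 gives 5 > 0.
No single strategy is best against every opponent action.

None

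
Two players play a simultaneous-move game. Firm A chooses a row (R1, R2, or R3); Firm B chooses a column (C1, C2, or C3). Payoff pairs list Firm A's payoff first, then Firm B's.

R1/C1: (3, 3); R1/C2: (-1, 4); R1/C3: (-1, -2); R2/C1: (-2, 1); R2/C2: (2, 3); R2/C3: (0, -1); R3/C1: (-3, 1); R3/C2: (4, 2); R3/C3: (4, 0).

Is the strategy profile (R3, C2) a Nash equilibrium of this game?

Yes

Holding Firm B at C2: Firm A gets 4 from R3, versus -1 from R1, 2 from R2. No profitable deviation for Firm A.
Holding Firm A at R3: Firm B gets 2 from C2, versus 1 from C1, 0 from C3. No profitable deviation for Firm B either.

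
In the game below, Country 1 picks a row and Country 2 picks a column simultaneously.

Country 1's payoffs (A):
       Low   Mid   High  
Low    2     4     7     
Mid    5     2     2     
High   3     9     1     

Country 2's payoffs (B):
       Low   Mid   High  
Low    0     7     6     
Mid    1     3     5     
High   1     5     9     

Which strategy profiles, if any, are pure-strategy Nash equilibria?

A profile is a Nash equilibrium when each player is best-responding to the other.
Country 1's best responses — vs Low: Mid (payoff 5); vs Mid: High (payoff 9); vs High: Low (payoff 7).
Country 2's best responses — vs Low: Mid (payoff 7); vs Mid: High (payoff 5); vs High: High (payoff 9).
No cell has both players best-responding. For instance, Country 1's best reply to High is Low, but against Low Country 2 prefers Mid over High.

None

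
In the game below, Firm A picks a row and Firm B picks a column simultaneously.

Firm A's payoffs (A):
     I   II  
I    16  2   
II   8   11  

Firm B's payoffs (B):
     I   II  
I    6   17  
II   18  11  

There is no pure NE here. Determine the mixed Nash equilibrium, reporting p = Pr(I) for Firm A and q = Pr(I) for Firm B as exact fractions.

p = 7/18, q = 9/17

In a mixed NE each player is indifferent between their pure strategies, so the opponent's mix sets the indifference.
Firm B indifferent between I and II: p·6 + (1−p)·18 = p·17 + (1−p)·11 ⟹ 18 + (-12)p = 11 + 6p ⟹ p = 7/18.
Firm A indifferent between I and II: q·16 + (1−q)·2 = q·8 + (1−q)·11 ⟹ 2 + 14q = 11 + (-3)q ⟹ q = 9/17.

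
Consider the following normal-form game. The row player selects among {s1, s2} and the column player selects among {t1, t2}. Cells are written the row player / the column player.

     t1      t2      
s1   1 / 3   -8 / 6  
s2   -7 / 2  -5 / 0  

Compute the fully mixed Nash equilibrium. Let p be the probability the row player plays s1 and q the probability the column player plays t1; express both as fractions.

In a mixed NE each player is indifferent between their pure strategies, so the opponent's mix sets the indifference.
The column player indifferent between t1 and t2: p·3 + (1−p)·2 = p·6 + (1−p)·0 ⟹ 2 + 1p = 0 + 6p ⟹ p = 2/5.
The row player indifferent between s1 and s2: q·1 + (1−q)·(-8) = q·(-7) + (1−q)·(-5) ⟹ (-8) + 9q = (-5) + (-2)q ⟹ q = 3/11.

p = 2/5, q = 3/11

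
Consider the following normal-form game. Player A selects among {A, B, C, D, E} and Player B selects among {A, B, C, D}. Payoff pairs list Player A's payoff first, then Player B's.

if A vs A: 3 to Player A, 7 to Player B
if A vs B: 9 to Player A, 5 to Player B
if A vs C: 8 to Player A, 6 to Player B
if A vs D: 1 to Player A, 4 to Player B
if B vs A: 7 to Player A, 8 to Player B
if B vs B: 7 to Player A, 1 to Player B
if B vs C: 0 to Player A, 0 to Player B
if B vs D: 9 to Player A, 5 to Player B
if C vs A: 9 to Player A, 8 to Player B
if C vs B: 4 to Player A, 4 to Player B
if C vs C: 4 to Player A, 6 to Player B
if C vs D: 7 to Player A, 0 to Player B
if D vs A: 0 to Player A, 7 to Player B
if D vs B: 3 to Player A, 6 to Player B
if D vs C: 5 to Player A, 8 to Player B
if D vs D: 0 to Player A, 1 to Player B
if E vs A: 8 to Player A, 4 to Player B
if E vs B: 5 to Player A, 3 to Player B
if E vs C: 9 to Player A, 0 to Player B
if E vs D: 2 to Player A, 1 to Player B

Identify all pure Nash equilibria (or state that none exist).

(C, A)

Check mutual best responses: a cell is a NE iff neither player can gain by unilaterally deviating.
Player A's best responses — vs A: C (payoff 9); vs B: A (payoff 9); vs C: E (payoff 9); vs D: B (payoff 9).
Player B's best responses — vs A: A (payoff 7); vs B: A (payoff 8); vs C: A (payoff 8); vs D: C (payoff 8); vs E: A (payoff 4).
The only mutual best response is (C, A); neither player gains by switching there.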